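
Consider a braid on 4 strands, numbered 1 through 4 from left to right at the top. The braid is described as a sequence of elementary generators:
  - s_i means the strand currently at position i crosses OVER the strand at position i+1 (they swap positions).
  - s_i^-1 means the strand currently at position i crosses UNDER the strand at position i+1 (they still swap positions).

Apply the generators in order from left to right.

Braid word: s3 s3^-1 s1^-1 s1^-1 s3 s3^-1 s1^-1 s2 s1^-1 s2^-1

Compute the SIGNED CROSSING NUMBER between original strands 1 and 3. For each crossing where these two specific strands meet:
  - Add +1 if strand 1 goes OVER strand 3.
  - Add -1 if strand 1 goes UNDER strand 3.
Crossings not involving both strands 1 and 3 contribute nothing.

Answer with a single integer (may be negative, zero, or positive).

Gen 1: crossing 3x4. Both 1&3? no. Sum: 0
Gen 2: crossing 4x3. Both 1&3? no. Sum: 0
Gen 3: crossing 1x2. Both 1&3? no. Sum: 0
Gen 4: crossing 2x1. Both 1&3? no. Sum: 0
Gen 5: crossing 3x4. Both 1&3? no. Sum: 0
Gen 6: crossing 4x3. Both 1&3? no. Sum: 0
Gen 7: crossing 1x2. Both 1&3? no. Sum: 0
Gen 8: 1 over 3. Both 1&3? yes. Contrib: +1. Sum: 1
Gen 9: crossing 2x3. Both 1&3? no. Sum: 1
Gen 10: crossing 2x1. Both 1&3? no. Sum: 1

Answer: 1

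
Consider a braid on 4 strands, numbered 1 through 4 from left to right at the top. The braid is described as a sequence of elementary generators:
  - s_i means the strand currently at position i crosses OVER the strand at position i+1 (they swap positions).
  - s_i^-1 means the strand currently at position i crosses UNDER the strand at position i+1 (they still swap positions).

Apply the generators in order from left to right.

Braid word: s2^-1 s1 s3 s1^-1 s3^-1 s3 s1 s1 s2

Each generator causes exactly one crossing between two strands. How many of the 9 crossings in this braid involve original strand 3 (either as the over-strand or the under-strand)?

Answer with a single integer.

Answer: 6

Derivation:
Gen 1: crossing 2x3. Involves strand 3? yes. Count so far: 1
Gen 2: crossing 1x3. Involves strand 3? yes. Count so far: 2
Gen 3: crossing 2x4. Involves strand 3? no. Count so far: 2
Gen 4: crossing 3x1. Involves strand 3? yes. Count so far: 3
Gen 5: crossing 4x2. Involves strand 3? no. Count so far: 3
Gen 6: crossing 2x4. Involves strand 3? no. Count so far: 3
Gen 7: crossing 1x3. Involves strand 3? yes. Count so far: 4
Gen 8: crossing 3x1. Involves strand 3? yes. Count so far: 5
Gen 9: crossing 3x4. Involves strand 3? yes. Count so far: 6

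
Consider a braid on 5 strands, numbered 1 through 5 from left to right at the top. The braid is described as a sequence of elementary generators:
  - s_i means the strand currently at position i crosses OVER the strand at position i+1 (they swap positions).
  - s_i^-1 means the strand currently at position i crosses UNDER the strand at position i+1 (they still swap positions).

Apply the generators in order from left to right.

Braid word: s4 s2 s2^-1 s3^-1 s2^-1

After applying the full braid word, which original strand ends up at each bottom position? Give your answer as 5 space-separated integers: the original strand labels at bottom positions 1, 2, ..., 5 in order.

Answer: 1 5 2 3 4

Derivation:
Gen 1 (s4): strand 4 crosses over strand 5. Perm now: [1 2 3 5 4]
Gen 2 (s2): strand 2 crosses over strand 3. Perm now: [1 3 2 5 4]
Gen 3 (s2^-1): strand 3 crosses under strand 2. Perm now: [1 2 3 5 4]
Gen 4 (s3^-1): strand 3 crosses under strand 5. Perm now: [1 2 5 3 4]
Gen 5 (s2^-1): strand 2 crosses under strand 5. Perm now: [1 5 2 3 4]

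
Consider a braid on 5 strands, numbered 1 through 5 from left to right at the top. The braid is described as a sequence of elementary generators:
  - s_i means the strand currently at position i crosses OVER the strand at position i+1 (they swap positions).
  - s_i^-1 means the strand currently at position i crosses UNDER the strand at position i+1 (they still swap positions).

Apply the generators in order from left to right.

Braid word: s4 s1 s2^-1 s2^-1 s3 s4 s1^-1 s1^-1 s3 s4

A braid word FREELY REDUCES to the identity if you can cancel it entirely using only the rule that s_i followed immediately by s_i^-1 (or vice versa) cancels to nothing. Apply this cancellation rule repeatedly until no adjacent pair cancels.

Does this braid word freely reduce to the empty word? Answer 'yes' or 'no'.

Answer: no

Derivation:
Gen 1 (s4): push. Stack: [s4]
Gen 2 (s1): push. Stack: [s4 s1]
Gen 3 (s2^-1): push. Stack: [s4 s1 s2^-1]
Gen 4 (s2^-1): push. Stack: [s4 s1 s2^-1 s2^-1]
Gen 5 (s3): push. Stack: [s4 s1 s2^-1 s2^-1 s3]
Gen 6 (s4): push. Stack: [s4 s1 s2^-1 s2^-1 s3 s4]
Gen 7 (s1^-1): push. Stack: [s4 s1 s2^-1 s2^-1 s3 s4 s1^-1]
Gen 8 (s1^-1): push. Stack: [s4 s1 s2^-1 s2^-1 s3 s4 s1^-1 s1^-1]
Gen 9 (s3): push. Stack: [s4 s1 s2^-1 s2^-1 s3 s4 s1^-1 s1^-1 s3]
Gen 10 (s4): push. Stack: [s4 s1 s2^-1 s2^-1 s3 s4 s1^-1 s1^-1 s3 s4]
Reduced word: s4 s1 s2^-1 s2^-1 s3 s4 s1^-1 s1^-1 s3 s4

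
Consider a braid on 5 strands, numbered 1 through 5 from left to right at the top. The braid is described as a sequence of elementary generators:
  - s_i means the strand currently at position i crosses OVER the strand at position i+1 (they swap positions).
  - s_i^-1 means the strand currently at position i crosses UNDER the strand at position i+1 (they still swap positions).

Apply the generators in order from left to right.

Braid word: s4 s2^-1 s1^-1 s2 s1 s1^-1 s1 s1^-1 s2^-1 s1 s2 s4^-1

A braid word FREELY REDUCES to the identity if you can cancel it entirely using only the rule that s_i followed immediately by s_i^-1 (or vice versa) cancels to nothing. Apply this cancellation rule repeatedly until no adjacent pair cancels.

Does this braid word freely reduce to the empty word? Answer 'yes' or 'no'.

Answer: yes

Derivation:
Gen 1 (s4): push. Stack: [s4]
Gen 2 (s2^-1): push. Stack: [s4 s2^-1]
Gen 3 (s1^-1): push. Stack: [s4 s2^-1 s1^-1]
Gen 4 (s2): push. Stack: [s4 s2^-1 s1^-1 s2]
Gen 5 (s1): push. Stack: [s4 s2^-1 s1^-1 s2 s1]
Gen 6 (s1^-1): cancels prior s1. Stack: [s4 s2^-1 s1^-1 s2]
Gen 7 (s1): push. Stack: [s4 s2^-1 s1^-1 s2 s1]
Gen 8 (s1^-1): cancels prior s1. Stack: [s4 s2^-1 s1^-1 s2]
Gen 9 (s2^-1): cancels prior s2. Stack: [s4 s2^-1 s1^-1]
Gen 10 (s1): cancels prior s1^-1. Stack: [s4 s2^-1]
Gen 11 (s2): cancels prior s2^-1. Stack: [s4]
Gen 12 (s4^-1): cancels prior s4. Stack: []
Reduced word: (empty)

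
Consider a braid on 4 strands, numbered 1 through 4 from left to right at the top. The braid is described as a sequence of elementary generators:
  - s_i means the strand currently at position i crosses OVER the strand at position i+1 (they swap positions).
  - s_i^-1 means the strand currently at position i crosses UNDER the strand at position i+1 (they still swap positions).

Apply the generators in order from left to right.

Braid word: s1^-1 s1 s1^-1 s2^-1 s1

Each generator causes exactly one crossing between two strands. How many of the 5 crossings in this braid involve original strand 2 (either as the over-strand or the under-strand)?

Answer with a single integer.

Gen 1: crossing 1x2. Involves strand 2? yes. Count so far: 1
Gen 2: crossing 2x1. Involves strand 2? yes. Count so far: 2
Gen 3: crossing 1x2. Involves strand 2? yes. Count so far: 3
Gen 4: crossing 1x3. Involves strand 2? no. Count so far: 3
Gen 5: crossing 2x3. Involves strand 2? yes. Count so far: 4

Answer: 4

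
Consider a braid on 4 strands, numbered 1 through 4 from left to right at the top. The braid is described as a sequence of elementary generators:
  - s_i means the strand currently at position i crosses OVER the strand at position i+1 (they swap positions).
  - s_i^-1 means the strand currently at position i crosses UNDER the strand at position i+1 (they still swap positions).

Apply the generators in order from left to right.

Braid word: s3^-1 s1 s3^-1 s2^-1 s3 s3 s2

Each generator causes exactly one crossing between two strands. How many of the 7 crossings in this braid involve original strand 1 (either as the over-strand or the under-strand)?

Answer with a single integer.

Gen 1: crossing 3x4. Involves strand 1? no. Count so far: 0
Gen 2: crossing 1x2. Involves strand 1? yes. Count so far: 1
Gen 3: crossing 4x3. Involves strand 1? no. Count so far: 1
Gen 4: crossing 1x3. Involves strand 1? yes. Count so far: 2
Gen 5: crossing 1x4. Involves strand 1? yes. Count so far: 3
Gen 6: crossing 4x1. Involves strand 1? yes. Count so far: 4
Gen 7: crossing 3x1. Involves strand 1? yes. Count so far: 5

Answer: 5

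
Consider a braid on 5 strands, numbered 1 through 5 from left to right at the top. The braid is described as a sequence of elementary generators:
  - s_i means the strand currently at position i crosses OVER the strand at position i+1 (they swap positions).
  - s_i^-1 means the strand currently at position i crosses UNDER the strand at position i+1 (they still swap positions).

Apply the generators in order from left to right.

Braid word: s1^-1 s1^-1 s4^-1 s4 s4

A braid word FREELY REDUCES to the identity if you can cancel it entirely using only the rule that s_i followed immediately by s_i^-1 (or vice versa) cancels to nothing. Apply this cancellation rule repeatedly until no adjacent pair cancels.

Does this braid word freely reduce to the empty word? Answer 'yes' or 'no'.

Gen 1 (s1^-1): push. Stack: [s1^-1]
Gen 2 (s1^-1): push. Stack: [s1^-1 s1^-1]
Gen 3 (s4^-1): push. Stack: [s1^-1 s1^-1 s4^-1]
Gen 4 (s4): cancels prior s4^-1. Stack: [s1^-1 s1^-1]
Gen 5 (s4): push. Stack: [s1^-1 s1^-1 s4]
Reduced word: s1^-1 s1^-1 s4

Answer: no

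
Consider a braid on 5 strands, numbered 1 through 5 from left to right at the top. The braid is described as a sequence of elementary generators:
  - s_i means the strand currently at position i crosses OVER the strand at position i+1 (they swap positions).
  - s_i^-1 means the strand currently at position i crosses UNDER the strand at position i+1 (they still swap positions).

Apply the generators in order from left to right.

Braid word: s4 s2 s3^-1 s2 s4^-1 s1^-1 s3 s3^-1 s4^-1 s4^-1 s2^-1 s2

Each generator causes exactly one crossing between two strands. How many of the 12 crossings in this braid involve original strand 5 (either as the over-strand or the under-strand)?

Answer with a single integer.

Gen 1: crossing 4x5. Involves strand 5? yes. Count so far: 1
Gen 2: crossing 2x3. Involves strand 5? no. Count so far: 1
Gen 3: crossing 2x5. Involves strand 5? yes. Count so far: 2
Gen 4: crossing 3x5. Involves strand 5? yes. Count so far: 3
Gen 5: crossing 2x4. Involves strand 5? no. Count so far: 3
Gen 6: crossing 1x5. Involves strand 5? yes. Count so far: 4
Gen 7: crossing 3x4. Involves strand 5? no. Count so far: 4
Gen 8: crossing 4x3. Involves strand 5? no. Count so far: 4
Gen 9: crossing 4x2. Involves strand 5? no. Count so far: 4
Gen 10: crossing 2x4. Involves strand 5? no. Count so far: 4
Gen 11: crossing 1x3. Involves strand 5? no. Count so far: 4
Gen 12: crossing 3x1. Involves strand 5? no. Count so far: 4

Answer: 4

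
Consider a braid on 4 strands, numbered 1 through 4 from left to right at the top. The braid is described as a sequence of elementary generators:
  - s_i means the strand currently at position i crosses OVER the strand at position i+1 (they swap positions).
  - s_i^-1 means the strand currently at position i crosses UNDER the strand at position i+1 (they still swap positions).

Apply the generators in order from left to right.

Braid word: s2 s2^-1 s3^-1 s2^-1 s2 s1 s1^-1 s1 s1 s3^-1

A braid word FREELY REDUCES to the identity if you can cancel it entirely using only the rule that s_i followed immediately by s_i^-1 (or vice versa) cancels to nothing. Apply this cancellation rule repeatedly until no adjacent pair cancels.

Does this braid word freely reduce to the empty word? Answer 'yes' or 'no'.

Answer: no

Derivation:
Gen 1 (s2): push. Stack: [s2]
Gen 2 (s2^-1): cancels prior s2. Stack: []
Gen 3 (s3^-1): push. Stack: [s3^-1]
Gen 4 (s2^-1): push. Stack: [s3^-1 s2^-1]
Gen 5 (s2): cancels prior s2^-1. Stack: [s3^-1]
Gen 6 (s1): push. Stack: [s3^-1 s1]
Gen 7 (s1^-1): cancels prior s1. Stack: [s3^-1]
Gen 8 (s1): push. Stack: [s3^-1 s1]
Gen 9 (s1): push. Stack: [s3^-1 s1 s1]
Gen 10 (s3^-1): push. Stack: [s3^-1 s1 s1 s3^-1]
Reduced word: s3^-1 s1 s1 s3^-1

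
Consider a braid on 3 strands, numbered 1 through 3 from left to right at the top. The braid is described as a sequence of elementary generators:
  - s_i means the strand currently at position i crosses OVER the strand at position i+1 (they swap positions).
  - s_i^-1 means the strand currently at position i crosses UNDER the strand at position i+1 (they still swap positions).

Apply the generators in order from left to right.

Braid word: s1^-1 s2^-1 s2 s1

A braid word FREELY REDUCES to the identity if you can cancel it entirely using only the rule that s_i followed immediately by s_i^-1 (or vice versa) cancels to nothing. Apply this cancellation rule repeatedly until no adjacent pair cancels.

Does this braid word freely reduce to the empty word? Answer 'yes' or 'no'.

Answer: yes

Derivation:
Gen 1 (s1^-1): push. Stack: [s1^-1]
Gen 2 (s2^-1): push. Stack: [s1^-1 s2^-1]
Gen 3 (s2): cancels prior s2^-1. Stack: [s1^-1]
Gen 4 (s1): cancels prior s1^-1. Stack: []
Reduced word: (empty)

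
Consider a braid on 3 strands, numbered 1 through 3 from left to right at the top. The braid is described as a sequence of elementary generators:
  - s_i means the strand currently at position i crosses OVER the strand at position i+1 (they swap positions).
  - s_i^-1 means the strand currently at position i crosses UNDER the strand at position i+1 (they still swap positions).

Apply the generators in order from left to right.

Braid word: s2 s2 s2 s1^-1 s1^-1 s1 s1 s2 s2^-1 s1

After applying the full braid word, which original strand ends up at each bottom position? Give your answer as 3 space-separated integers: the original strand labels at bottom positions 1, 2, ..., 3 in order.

Answer: 3 1 2

Derivation:
Gen 1 (s2): strand 2 crosses over strand 3. Perm now: [1 3 2]
Gen 2 (s2): strand 3 crosses over strand 2. Perm now: [1 2 3]
Gen 3 (s2): strand 2 crosses over strand 3. Perm now: [1 3 2]
Gen 4 (s1^-1): strand 1 crosses under strand 3. Perm now: [3 1 2]
Gen 5 (s1^-1): strand 3 crosses under strand 1. Perm now: [1 3 2]
Gen 6 (s1): strand 1 crosses over strand 3. Perm now: [3 1 2]
Gen 7 (s1): strand 3 crosses over strand 1. Perm now: [1 3 2]
Gen 8 (s2): strand 3 crosses over strand 2. Perm now: [1 2 3]
Gen 9 (s2^-1): strand 2 crosses under strand 3. Perm now: [1 3 2]
Gen 10 (s1): strand 1 crosses over strand 3. Perm now: [3 1 2]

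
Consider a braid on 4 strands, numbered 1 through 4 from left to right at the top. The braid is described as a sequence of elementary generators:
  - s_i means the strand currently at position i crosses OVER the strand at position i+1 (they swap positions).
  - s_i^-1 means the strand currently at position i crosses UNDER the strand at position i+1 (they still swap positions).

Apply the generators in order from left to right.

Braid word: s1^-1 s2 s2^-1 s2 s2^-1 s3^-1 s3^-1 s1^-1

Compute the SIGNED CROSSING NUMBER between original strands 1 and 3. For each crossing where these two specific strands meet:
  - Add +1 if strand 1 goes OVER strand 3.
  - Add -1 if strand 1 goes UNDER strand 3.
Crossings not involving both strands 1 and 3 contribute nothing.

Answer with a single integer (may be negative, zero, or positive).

Gen 1: crossing 1x2. Both 1&3? no. Sum: 0
Gen 2: 1 over 3. Both 1&3? yes. Contrib: +1. Sum: 1
Gen 3: 3 under 1. Both 1&3? yes. Contrib: +1. Sum: 2
Gen 4: 1 over 3. Both 1&3? yes. Contrib: +1. Sum: 3
Gen 5: 3 under 1. Both 1&3? yes. Contrib: +1. Sum: 4
Gen 6: crossing 3x4. Both 1&3? no. Sum: 4
Gen 7: crossing 4x3. Both 1&3? no. Sum: 4
Gen 8: crossing 2x1. Both 1&3? no. Sum: 4

Answer: 4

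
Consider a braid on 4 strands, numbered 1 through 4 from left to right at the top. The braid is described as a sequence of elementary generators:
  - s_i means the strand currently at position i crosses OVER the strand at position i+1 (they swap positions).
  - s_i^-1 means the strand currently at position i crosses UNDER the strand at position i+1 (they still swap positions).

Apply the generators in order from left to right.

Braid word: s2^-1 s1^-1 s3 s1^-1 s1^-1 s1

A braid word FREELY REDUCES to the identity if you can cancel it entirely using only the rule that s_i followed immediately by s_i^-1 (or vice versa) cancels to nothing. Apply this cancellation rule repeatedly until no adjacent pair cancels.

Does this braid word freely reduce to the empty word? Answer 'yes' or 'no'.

Answer: no

Derivation:
Gen 1 (s2^-1): push. Stack: [s2^-1]
Gen 2 (s1^-1): push. Stack: [s2^-1 s1^-1]
Gen 3 (s3): push. Stack: [s2^-1 s1^-1 s3]
Gen 4 (s1^-1): push. Stack: [s2^-1 s1^-1 s3 s1^-1]
Gen 5 (s1^-1): push. Stack: [s2^-1 s1^-1 s3 s1^-1 s1^-1]
Gen 6 (s1): cancels prior s1^-1. Stack: [s2^-1 s1^-1 s3 s1^-1]
Reduced word: s2^-1 s1^-1 s3 s1^-1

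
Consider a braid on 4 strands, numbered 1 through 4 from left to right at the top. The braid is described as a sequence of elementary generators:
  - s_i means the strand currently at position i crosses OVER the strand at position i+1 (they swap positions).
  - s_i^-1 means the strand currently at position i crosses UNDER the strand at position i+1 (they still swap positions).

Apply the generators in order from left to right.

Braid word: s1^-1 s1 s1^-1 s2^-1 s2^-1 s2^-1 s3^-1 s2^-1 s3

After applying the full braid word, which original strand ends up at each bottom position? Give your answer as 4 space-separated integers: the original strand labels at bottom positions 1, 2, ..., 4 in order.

Gen 1 (s1^-1): strand 1 crosses under strand 2. Perm now: [2 1 3 4]
Gen 2 (s1): strand 2 crosses over strand 1. Perm now: [1 2 3 4]
Gen 3 (s1^-1): strand 1 crosses under strand 2. Perm now: [2 1 3 4]
Gen 4 (s2^-1): strand 1 crosses under strand 3. Perm now: [2 3 1 4]
Gen 5 (s2^-1): strand 3 crosses under strand 1. Perm now: [2 1 3 4]
Gen 6 (s2^-1): strand 1 crosses under strand 3. Perm now: [2 3 1 4]
Gen 7 (s3^-1): strand 1 crosses under strand 4. Perm now: [2 3 4 1]
Gen 8 (s2^-1): strand 3 crosses under strand 4. Perm now: [2 4 3 1]
Gen 9 (s3): strand 3 crosses over strand 1. Perm now: [2 4 1 3]

Answer: 2 4 1 3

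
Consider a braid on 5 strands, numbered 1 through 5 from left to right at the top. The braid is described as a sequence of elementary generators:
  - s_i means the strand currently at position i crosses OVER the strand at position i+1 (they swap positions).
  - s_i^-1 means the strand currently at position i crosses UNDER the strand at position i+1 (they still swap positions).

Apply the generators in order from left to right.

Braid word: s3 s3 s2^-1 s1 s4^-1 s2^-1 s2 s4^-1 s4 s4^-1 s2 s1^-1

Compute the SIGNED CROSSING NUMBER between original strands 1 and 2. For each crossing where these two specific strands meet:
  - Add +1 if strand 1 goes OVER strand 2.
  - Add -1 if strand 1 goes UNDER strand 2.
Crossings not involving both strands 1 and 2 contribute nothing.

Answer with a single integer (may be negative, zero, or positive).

Gen 1: crossing 3x4. Both 1&2? no. Sum: 0
Gen 2: crossing 4x3. Both 1&2? no. Sum: 0
Gen 3: crossing 2x3. Both 1&2? no. Sum: 0
Gen 4: crossing 1x3. Both 1&2? no. Sum: 0
Gen 5: crossing 4x5. Both 1&2? no. Sum: 0
Gen 6: 1 under 2. Both 1&2? yes. Contrib: -1. Sum: -1
Gen 7: 2 over 1. Both 1&2? yes. Contrib: -1. Sum: -2
Gen 8: crossing 5x4. Both 1&2? no. Sum: -2
Gen 9: crossing 4x5. Both 1&2? no. Sum: -2
Gen 10: crossing 5x4. Both 1&2? no. Sum: -2
Gen 11: 1 over 2. Both 1&2? yes. Contrib: +1. Sum: -1
Gen 12: crossing 3x2. Both 1&2? no. Sum: -1

Answer: -1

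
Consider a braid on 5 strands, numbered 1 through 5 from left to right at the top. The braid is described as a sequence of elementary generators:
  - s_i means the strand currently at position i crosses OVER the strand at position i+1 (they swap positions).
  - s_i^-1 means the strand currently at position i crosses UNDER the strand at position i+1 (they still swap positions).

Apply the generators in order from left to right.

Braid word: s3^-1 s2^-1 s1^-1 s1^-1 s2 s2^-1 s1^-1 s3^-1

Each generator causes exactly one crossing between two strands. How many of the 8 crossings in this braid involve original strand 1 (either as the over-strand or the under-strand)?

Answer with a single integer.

Gen 1: crossing 3x4. Involves strand 1? no. Count so far: 0
Gen 2: crossing 2x4. Involves strand 1? no. Count so far: 0
Gen 3: crossing 1x4. Involves strand 1? yes. Count so far: 1
Gen 4: crossing 4x1. Involves strand 1? yes. Count so far: 2
Gen 5: crossing 4x2. Involves strand 1? no. Count so far: 2
Gen 6: crossing 2x4. Involves strand 1? no. Count so far: 2
Gen 7: crossing 1x4. Involves strand 1? yes. Count so far: 3
Gen 8: crossing 2x3. Involves strand 1? no. Count so far: 3

Answer: 3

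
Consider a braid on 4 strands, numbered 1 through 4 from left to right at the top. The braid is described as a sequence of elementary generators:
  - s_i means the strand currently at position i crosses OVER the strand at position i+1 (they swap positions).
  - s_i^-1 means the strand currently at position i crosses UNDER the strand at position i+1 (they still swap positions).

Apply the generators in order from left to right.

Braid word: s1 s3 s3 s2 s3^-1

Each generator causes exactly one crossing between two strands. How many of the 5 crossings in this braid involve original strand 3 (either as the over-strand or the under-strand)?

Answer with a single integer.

Gen 1: crossing 1x2. Involves strand 3? no. Count so far: 0
Gen 2: crossing 3x4. Involves strand 3? yes. Count so far: 1
Gen 3: crossing 4x3. Involves strand 3? yes. Count so far: 2
Gen 4: crossing 1x3. Involves strand 3? yes. Count so far: 3
Gen 5: crossing 1x4. Involves strand 3? no. Count so far: 3

Answer: 3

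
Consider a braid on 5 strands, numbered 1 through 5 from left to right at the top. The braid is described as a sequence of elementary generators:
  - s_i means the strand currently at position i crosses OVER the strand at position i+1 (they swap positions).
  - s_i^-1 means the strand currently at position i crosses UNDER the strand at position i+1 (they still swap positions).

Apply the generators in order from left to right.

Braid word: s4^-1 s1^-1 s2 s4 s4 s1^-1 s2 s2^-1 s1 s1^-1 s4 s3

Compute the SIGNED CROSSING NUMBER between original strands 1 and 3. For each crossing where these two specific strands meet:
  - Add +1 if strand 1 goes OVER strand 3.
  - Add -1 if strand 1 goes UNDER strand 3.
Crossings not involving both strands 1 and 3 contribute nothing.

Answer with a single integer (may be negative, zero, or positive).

Gen 1: crossing 4x5. Both 1&3? no. Sum: 0
Gen 2: crossing 1x2. Both 1&3? no. Sum: 0
Gen 3: 1 over 3. Both 1&3? yes. Contrib: +1. Sum: 1
Gen 4: crossing 5x4. Both 1&3? no. Sum: 1
Gen 5: crossing 4x5. Both 1&3? no. Sum: 1
Gen 6: crossing 2x3. Both 1&3? no. Sum: 1
Gen 7: crossing 2x1. Both 1&3? no. Sum: 1
Gen 8: crossing 1x2. Both 1&3? no. Sum: 1
Gen 9: crossing 3x2. Both 1&3? no. Sum: 1
Gen 10: crossing 2x3. Both 1&3? no. Sum: 1
Gen 11: crossing 5x4. Both 1&3? no. Sum: 1
Gen 12: crossing 1x4. Both 1&3? no. Sum: 1

Answer: 1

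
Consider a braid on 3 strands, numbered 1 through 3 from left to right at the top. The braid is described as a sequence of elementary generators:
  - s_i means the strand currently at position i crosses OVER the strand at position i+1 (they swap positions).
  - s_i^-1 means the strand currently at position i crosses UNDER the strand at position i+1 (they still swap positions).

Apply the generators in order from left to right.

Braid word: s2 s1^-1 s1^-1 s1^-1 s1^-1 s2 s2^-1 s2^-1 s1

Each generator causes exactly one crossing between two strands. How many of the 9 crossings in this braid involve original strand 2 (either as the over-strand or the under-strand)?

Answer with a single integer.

Answer: 5

Derivation:
Gen 1: crossing 2x3. Involves strand 2? yes. Count so far: 1
Gen 2: crossing 1x3. Involves strand 2? no. Count so far: 1
Gen 3: crossing 3x1. Involves strand 2? no. Count so far: 1
Gen 4: crossing 1x3. Involves strand 2? no. Count so far: 1
Gen 5: crossing 3x1. Involves strand 2? no. Count so far: 1
Gen 6: crossing 3x2. Involves strand 2? yes. Count so far: 2
Gen 7: crossing 2x3. Involves strand 2? yes. Count so far: 3
Gen 8: crossing 3x2. Involves strand 2? yes. Count so far: 4
Gen 9: crossing 1x2. Involves strand 2? yes. Count so far: 5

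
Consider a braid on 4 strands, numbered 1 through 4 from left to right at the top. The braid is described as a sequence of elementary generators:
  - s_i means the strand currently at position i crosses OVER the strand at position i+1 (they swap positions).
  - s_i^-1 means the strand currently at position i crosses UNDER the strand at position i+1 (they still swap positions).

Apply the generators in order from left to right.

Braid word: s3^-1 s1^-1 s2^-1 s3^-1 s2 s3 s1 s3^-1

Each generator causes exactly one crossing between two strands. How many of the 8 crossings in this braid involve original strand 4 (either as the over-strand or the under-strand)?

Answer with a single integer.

Gen 1: crossing 3x4. Involves strand 4? yes. Count so far: 1
Gen 2: crossing 1x2. Involves strand 4? no. Count so far: 1
Gen 3: crossing 1x4. Involves strand 4? yes. Count so far: 2
Gen 4: crossing 1x3. Involves strand 4? no. Count so far: 2
Gen 5: crossing 4x3. Involves strand 4? yes. Count so far: 3
Gen 6: crossing 4x1. Involves strand 4? yes. Count so far: 4
Gen 7: crossing 2x3. Involves strand 4? no. Count so far: 4
Gen 8: crossing 1x4. Involves strand 4? yes. Count so far: 5

Answer: 5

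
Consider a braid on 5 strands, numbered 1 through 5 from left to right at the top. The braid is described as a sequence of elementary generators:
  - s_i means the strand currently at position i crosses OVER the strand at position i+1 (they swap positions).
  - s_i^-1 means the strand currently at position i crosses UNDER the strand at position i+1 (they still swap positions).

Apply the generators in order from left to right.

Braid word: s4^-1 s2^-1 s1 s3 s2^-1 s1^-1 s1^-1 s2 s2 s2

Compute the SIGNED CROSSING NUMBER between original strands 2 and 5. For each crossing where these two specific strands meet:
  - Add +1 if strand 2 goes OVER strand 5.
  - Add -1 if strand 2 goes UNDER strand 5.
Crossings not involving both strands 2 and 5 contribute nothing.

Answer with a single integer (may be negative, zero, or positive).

Gen 1: crossing 4x5. Both 2&5? no. Sum: 0
Gen 2: crossing 2x3. Both 2&5? no. Sum: 0
Gen 3: crossing 1x3. Both 2&5? no. Sum: 0
Gen 4: 2 over 5. Both 2&5? yes. Contrib: +1. Sum: 1
Gen 5: crossing 1x5. Both 2&5? no. Sum: 1
Gen 6: crossing 3x5. Both 2&5? no. Sum: 1
Gen 7: crossing 5x3. Both 2&5? no. Sum: 1
Gen 8: crossing 5x1. Both 2&5? no. Sum: 1
Gen 9: crossing 1x5. Both 2&5? no. Sum: 1
Gen 10: crossing 5x1. Both 2&5? no. Sum: 1

Answer: 1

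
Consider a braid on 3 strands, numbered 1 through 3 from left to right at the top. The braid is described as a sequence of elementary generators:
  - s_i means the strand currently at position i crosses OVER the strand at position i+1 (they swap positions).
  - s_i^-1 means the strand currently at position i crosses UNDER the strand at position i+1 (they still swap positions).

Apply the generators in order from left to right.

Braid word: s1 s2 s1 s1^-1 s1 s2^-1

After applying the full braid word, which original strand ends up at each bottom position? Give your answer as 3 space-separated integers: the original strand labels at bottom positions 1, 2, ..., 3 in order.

Answer: 3 1 2

Derivation:
Gen 1 (s1): strand 1 crosses over strand 2. Perm now: [2 1 3]
Gen 2 (s2): strand 1 crosses over strand 3. Perm now: [2 3 1]
Gen 3 (s1): strand 2 crosses over strand 3. Perm now: [3 2 1]
Gen 4 (s1^-1): strand 3 crosses under strand 2. Perm now: [2 3 1]
Gen 5 (s1): strand 2 crosses over strand 3. Perm now: [3 2 1]
Gen 6 (s2^-1): strand 2 crosses under strand 1. Perm now: [3 1 2]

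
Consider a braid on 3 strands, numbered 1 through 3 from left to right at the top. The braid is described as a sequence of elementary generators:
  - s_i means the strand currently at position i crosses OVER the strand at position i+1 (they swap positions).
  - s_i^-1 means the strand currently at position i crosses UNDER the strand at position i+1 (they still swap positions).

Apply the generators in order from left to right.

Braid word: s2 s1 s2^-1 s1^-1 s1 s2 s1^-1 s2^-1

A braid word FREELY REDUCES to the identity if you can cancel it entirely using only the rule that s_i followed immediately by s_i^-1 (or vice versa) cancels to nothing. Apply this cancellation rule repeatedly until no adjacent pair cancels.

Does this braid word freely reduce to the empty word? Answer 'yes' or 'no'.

Answer: yes

Derivation:
Gen 1 (s2): push. Stack: [s2]
Gen 2 (s1): push. Stack: [s2 s1]
Gen 3 (s2^-1): push. Stack: [s2 s1 s2^-1]
Gen 4 (s1^-1): push. Stack: [s2 s1 s2^-1 s1^-1]
Gen 5 (s1): cancels prior s1^-1. Stack: [s2 s1 s2^-1]
Gen 6 (s2): cancels prior s2^-1. Stack: [s2 s1]
Gen 7 (s1^-1): cancels prior s1. Stack: [s2]
Gen 8 (s2^-1): cancels prior s2. Stack: []
Reduced word: (empty)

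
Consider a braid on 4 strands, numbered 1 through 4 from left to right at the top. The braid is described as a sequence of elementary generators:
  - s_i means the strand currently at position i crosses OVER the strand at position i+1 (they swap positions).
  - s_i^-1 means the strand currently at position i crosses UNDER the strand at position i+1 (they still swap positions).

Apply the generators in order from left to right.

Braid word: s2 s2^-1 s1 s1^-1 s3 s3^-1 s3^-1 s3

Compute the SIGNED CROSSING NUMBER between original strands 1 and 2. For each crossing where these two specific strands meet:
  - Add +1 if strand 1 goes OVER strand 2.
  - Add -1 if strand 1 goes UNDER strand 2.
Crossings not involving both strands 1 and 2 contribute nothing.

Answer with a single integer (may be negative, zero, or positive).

Answer: 2

Derivation:
Gen 1: crossing 2x3. Both 1&2? no. Sum: 0
Gen 2: crossing 3x2. Both 1&2? no. Sum: 0
Gen 3: 1 over 2. Both 1&2? yes. Contrib: +1. Sum: 1
Gen 4: 2 under 1. Both 1&2? yes. Contrib: +1. Sum: 2
Gen 5: crossing 3x4. Both 1&2? no. Sum: 2
Gen 6: crossing 4x3. Both 1&2? no. Sum: 2
Gen 7: crossing 3x4. Both 1&2? no. Sum: 2
Gen 8: crossing 4x3. Both 1&2? no. Sum: 2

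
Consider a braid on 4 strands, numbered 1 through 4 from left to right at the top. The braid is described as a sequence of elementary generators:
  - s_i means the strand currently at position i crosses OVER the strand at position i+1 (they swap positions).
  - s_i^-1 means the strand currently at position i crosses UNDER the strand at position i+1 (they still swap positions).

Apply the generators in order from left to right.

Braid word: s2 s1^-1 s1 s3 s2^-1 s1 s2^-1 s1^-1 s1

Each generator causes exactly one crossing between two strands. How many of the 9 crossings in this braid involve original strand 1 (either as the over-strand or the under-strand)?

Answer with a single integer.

Answer: 4

Derivation:
Gen 1: crossing 2x3. Involves strand 1? no. Count so far: 0
Gen 2: crossing 1x3. Involves strand 1? yes. Count so far: 1
Gen 3: crossing 3x1. Involves strand 1? yes. Count so far: 2
Gen 4: crossing 2x4. Involves strand 1? no. Count so far: 2
Gen 5: crossing 3x4. Involves strand 1? no. Count so far: 2
Gen 6: crossing 1x4. Involves strand 1? yes. Count so far: 3
Gen 7: crossing 1x3. Involves strand 1? yes. Count so far: 4
Gen 8: crossing 4x3. Involves strand 1? no. Count so far: 4
Gen 9: crossing 3x4. Involves strand 1? no. Count so far: 4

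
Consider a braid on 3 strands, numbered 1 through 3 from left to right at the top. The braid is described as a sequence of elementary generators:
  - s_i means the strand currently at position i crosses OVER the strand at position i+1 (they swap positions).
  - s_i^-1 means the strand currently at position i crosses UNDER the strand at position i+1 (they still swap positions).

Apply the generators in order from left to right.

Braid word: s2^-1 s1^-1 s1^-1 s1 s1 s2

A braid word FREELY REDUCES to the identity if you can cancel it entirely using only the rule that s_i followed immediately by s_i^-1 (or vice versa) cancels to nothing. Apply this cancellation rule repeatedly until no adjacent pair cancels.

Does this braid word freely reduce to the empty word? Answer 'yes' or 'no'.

Gen 1 (s2^-1): push. Stack: [s2^-1]
Gen 2 (s1^-1): push. Stack: [s2^-1 s1^-1]
Gen 3 (s1^-1): push. Stack: [s2^-1 s1^-1 s1^-1]
Gen 4 (s1): cancels prior s1^-1. Stack: [s2^-1 s1^-1]
Gen 5 (s1): cancels prior s1^-1. Stack: [s2^-1]
Gen 6 (s2): cancels prior s2^-1. Stack: []
Reduced word: (empty)

Answer: yes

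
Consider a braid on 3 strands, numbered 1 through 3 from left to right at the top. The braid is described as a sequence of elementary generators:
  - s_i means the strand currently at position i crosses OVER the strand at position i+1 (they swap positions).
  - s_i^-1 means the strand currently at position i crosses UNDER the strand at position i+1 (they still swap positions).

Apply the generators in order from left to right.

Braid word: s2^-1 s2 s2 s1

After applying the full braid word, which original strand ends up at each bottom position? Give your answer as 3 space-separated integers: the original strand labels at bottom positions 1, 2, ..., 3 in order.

Gen 1 (s2^-1): strand 2 crosses under strand 3. Perm now: [1 3 2]
Gen 2 (s2): strand 3 crosses over strand 2. Perm now: [1 2 3]
Gen 3 (s2): strand 2 crosses over strand 3. Perm now: [1 3 2]
Gen 4 (s1): strand 1 crosses over strand 3. Perm now: [3 1 2]

Answer: 3 1 2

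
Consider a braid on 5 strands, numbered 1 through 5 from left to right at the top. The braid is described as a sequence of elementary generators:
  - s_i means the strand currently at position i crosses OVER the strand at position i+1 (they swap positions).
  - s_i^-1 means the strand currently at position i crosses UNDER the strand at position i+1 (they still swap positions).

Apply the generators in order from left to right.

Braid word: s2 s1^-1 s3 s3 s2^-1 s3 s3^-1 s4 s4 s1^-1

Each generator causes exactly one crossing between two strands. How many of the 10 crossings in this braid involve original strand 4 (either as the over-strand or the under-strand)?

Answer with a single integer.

Answer: 6

Derivation:
Gen 1: crossing 2x3. Involves strand 4? no. Count so far: 0
Gen 2: crossing 1x3. Involves strand 4? no. Count so far: 0
Gen 3: crossing 2x4. Involves strand 4? yes. Count so far: 1
Gen 4: crossing 4x2. Involves strand 4? yes. Count so far: 2
Gen 5: crossing 1x2. Involves strand 4? no. Count so far: 2
Gen 6: crossing 1x4. Involves strand 4? yes. Count so far: 3
Gen 7: crossing 4x1. Involves strand 4? yes. Count so far: 4
Gen 8: crossing 4x5. Involves strand 4? yes. Count so far: 5
Gen 9: crossing 5x4. Involves strand 4? yes. Count so far: 6
Gen 10: crossing 3x2. Involves strand 4? no. Count so far: 6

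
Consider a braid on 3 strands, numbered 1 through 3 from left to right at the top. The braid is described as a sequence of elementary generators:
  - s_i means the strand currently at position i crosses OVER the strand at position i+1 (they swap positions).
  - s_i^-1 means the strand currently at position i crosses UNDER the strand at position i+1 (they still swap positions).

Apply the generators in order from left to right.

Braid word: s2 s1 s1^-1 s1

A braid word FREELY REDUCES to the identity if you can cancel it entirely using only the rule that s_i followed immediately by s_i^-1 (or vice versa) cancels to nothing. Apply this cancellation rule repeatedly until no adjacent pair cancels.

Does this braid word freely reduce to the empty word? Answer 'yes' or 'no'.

Gen 1 (s2): push. Stack: [s2]
Gen 2 (s1): push. Stack: [s2 s1]
Gen 3 (s1^-1): cancels prior s1. Stack: [s2]
Gen 4 (s1): push. Stack: [s2 s1]
Reduced word: s2 s1

Answer: no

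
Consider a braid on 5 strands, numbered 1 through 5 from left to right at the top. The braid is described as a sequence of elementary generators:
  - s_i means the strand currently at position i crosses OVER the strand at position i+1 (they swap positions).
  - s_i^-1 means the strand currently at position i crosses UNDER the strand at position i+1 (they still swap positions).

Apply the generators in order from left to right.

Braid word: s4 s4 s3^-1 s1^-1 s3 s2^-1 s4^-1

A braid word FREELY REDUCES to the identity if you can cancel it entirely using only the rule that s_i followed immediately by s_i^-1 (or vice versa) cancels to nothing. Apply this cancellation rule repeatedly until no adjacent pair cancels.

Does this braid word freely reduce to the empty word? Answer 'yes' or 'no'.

Gen 1 (s4): push. Stack: [s4]
Gen 2 (s4): push. Stack: [s4 s4]
Gen 3 (s3^-1): push. Stack: [s4 s4 s3^-1]
Gen 4 (s1^-1): push. Stack: [s4 s4 s3^-1 s1^-1]
Gen 5 (s3): push. Stack: [s4 s4 s3^-1 s1^-1 s3]
Gen 6 (s2^-1): push. Stack: [s4 s4 s3^-1 s1^-1 s3 s2^-1]
Gen 7 (s4^-1): push. Stack: [s4 s4 s3^-1 s1^-1 s3 s2^-1 s4^-1]
Reduced word: s4 s4 s3^-1 s1^-1 s3 s2^-1 s4^-1

Answer: no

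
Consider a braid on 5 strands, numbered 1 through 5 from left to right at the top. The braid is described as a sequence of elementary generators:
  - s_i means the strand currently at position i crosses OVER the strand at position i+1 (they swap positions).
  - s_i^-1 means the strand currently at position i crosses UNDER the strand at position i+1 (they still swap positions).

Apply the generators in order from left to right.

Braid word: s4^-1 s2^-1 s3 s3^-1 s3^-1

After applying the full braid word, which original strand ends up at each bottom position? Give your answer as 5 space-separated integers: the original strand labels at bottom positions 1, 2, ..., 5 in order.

Gen 1 (s4^-1): strand 4 crosses under strand 5. Perm now: [1 2 3 5 4]
Gen 2 (s2^-1): strand 2 crosses under strand 3. Perm now: [1 3 2 5 4]
Gen 3 (s3): strand 2 crosses over strand 5. Perm now: [1 3 5 2 4]
Gen 4 (s3^-1): strand 5 crosses under strand 2. Perm now: [1 3 2 5 4]
Gen 5 (s3^-1): strand 2 crosses under strand 5. Perm now: [1 3 5 2 4]

Answer: 1 3 5 2 4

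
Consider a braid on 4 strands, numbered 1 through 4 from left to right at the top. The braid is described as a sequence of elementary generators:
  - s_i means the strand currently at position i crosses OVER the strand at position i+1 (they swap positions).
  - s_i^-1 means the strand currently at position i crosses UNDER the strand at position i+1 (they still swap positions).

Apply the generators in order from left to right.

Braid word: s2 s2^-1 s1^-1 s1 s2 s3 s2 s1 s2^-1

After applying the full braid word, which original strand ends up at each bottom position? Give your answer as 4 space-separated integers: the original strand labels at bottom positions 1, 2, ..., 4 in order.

Answer: 4 3 1 2

Derivation:
Gen 1 (s2): strand 2 crosses over strand 3. Perm now: [1 3 2 4]
Gen 2 (s2^-1): strand 3 crosses under strand 2. Perm now: [1 2 3 4]
Gen 3 (s1^-1): strand 1 crosses under strand 2. Perm now: [2 1 3 4]
Gen 4 (s1): strand 2 crosses over strand 1. Perm now: [1 2 3 4]
Gen 5 (s2): strand 2 crosses over strand 3. Perm now: [1 3 2 4]
Gen 6 (s3): strand 2 crosses over strand 4. Perm now: [1 3 4 2]
Gen 7 (s2): strand 3 crosses over strand 4. Perm now: [1 4 3 2]
Gen 8 (s1): strand 1 crosses over strand 4. Perm now: [4 1 3 2]
Gen 9 (s2^-1): strand 1 crosses under strand 3. Perm now: [4 3 1 2]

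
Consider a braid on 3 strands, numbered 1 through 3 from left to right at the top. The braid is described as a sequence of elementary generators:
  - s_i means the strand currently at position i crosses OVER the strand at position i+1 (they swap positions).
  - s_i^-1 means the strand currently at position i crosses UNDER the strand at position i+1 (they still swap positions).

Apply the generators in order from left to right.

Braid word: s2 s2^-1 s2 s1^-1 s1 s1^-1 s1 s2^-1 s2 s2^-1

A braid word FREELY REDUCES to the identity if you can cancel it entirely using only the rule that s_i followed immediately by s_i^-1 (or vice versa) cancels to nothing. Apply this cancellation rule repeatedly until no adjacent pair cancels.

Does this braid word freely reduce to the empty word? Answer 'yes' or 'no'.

Gen 1 (s2): push. Stack: [s2]
Gen 2 (s2^-1): cancels prior s2. Stack: []
Gen 3 (s2): push. Stack: [s2]
Gen 4 (s1^-1): push. Stack: [s2 s1^-1]
Gen 5 (s1): cancels prior s1^-1. Stack: [s2]
Gen 6 (s1^-1): push. Stack: [s2 s1^-1]
Gen 7 (s1): cancels prior s1^-1. Stack: [s2]
Gen 8 (s2^-1): cancels prior s2. Stack: []
Gen 9 (s2): push. Stack: [s2]
Gen 10 (s2^-1): cancels prior s2. Stack: []
Reduced word: (empty)

Answer: yes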